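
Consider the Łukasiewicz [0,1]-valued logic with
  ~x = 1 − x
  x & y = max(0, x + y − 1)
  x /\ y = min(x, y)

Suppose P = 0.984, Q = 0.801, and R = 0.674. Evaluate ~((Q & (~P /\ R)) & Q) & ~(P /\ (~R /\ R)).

0.674

~P = 1 − 0.984 = 0.016
~P /\ R = min(0.016, 0.674) = 0.016
Q & (~P /\ R) = max(0, 0.801 + 0.016 − 1) = max(0, -0.183) = 0.000
(Q & (~P /\ R)) & Q = max(0, 0.000 + 0.801 − 1) = max(0, -0.199) = 0.000
~((Q & (~P /\ R)) & Q) = 1 − 0.000 = 1.000
~R = 1 − 0.674 = 0.326
~R /\ R = min(0.326, 0.674) = 0.326
P /\ (~R /\ R) = min(0.984, 0.326) = 0.326
~(P /\ (~R /\ R)) = 1 − 0.326 = 0.674
~((Q & (~P /\ R)) & Q) & ~(P /\ (~R /\ R)) = max(0, 1.000 + 0.674 − 1) = max(0, 0.674) = 0.674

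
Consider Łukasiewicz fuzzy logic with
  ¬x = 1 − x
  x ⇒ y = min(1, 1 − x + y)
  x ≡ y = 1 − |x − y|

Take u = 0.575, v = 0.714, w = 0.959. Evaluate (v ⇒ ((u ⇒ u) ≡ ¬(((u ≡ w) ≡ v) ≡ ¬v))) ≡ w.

0.943

u ⇒ u = min(1, 1 − 0.575 + 0.575) = min(1, 1.000) = 1.000
u ≡ w = 1 − |0.575 − 0.959| = 1 − 0.384 = 0.616
(u ≡ w) ≡ v = 1 − |0.616 − 0.714| = 1 − 0.098 = 0.902
¬v = 1 − 0.714 = 0.286
((u ≡ w) ≡ v) ≡ ¬v = 1 − |0.902 − 0.286| = 1 − 0.616 = 0.384
¬(((u ≡ w) ≡ v) ≡ ¬v) = 1 − 0.384 = 0.616
(u ⇒ u) ≡ ¬(((u ≡ w) ≡ v) ≡ ¬v) = 1 − |1.000 − 0.616| = 1 − 0.384 = 0.616
v ⇒ ((u ⇒ u) ≡ ¬(((u ≡ w) ≡ v) ≡ ¬v)) = min(1, 1 − 0.714 + 0.616) = min(1, 0.902) = 0.902
(v ⇒ ((u ⇒ u) ≡ ¬(((u ≡ w) ≡ v) ≡ ¬v))) ≡ w = 1 − |0.902 − 0.959| = 1 − 0.057 = 0.943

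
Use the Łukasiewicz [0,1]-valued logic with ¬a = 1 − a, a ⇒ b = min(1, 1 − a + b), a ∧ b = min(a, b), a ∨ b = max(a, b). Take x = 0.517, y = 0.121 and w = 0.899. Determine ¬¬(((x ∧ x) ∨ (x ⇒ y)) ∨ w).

x ∧ x = min(0.517, 0.517) = 0.517
x ⇒ y = min(1, 1 − 0.517 + 0.121) = min(1, 0.604) = 0.604
(x ∧ x) ∨ (x ⇒ y) = max(0.517, 0.604) = 0.604
((x ∧ x) ∨ (x ⇒ y)) ∨ w = max(0.604, 0.899) = 0.899
¬(((x ∧ x) ∨ (x ⇒ y)) ∨ w) = 1 − 0.899 = 0.101
¬¬(((x ∧ x) ∨ (x ⇒ y)) ∨ w) = 1 − 0.101 = 0.899

0.899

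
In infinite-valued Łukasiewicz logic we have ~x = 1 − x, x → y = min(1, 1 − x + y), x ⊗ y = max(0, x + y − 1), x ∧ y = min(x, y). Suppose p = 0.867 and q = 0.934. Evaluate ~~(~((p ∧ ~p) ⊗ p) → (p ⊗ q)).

0.801

~p = 1 − 0.867 = 0.133
p ∧ ~p = min(0.867, 0.133) = 0.133
(p ∧ ~p) ⊗ p = max(0, 0.133 + 0.867 − 1) = max(0, 0.000) = 0.000
~((p ∧ ~p) ⊗ p) = 1 − 0.000 = 1.000
p ⊗ q = max(0, 0.867 + 0.934 − 1) = max(0, 0.801) = 0.801
~((p ∧ ~p) ⊗ p) → (p ⊗ q) = min(1, 1 − 1.000 + 0.801) = min(1, 0.801) = 0.801
~(~((p ∧ ~p) ⊗ p) → (p ⊗ q)) = 1 − 0.801 = 0.199
~~(~((p ∧ ~p) ⊗ p) → (p ⊗ q)) = 1 − 0.199 = 0.801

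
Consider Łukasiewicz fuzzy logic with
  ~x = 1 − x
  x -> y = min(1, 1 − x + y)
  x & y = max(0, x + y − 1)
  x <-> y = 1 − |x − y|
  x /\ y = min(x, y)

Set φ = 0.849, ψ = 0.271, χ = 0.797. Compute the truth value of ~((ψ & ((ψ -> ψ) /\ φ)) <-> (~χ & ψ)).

0.120

ψ -> ψ = min(1, 1 − 0.271 + 0.271) = min(1, 1.000) = 1.000
(ψ -> ψ) /\ φ = min(1.000, 0.849) = 0.849
ψ & ((ψ -> ψ) /\ φ) = max(0, 0.271 + 0.849 − 1) = max(0, 0.120) = 0.120
~χ = 1 − 0.797 = 0.203
~χ & ψ = max(0, 0.203 + 0.271 − 1) = max(0, -0.526) = 0.000
(ψ & ((ψ -> ψ) /\ φ)) <-> (~χ & ψ) = 1 − |0.120 − 0.000| = 1 − 0.120 = 0.880
~((ψ & ((ψ -> ψ) /\ φ)) <-> (~χ & ψ)) = 1 − 0.880 = 0.120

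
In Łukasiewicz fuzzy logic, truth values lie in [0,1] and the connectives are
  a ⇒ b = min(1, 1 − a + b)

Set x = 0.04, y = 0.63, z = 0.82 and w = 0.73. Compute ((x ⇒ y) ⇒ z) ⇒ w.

x ⇒ y = min(1, 1 − 0.04 + 0.63) = min(1, 1.59) = 1.00
(x ⇒ y) ⇒ z = min(1, 1 − 1.00 + 0.82) = min(1, 0.82) = 0.82
((x ⇒ y) ⇒ z) ⇒ w = min(1, 1 − 0.82 + 0.73) = min(1, 0.91) = 0.91

0.91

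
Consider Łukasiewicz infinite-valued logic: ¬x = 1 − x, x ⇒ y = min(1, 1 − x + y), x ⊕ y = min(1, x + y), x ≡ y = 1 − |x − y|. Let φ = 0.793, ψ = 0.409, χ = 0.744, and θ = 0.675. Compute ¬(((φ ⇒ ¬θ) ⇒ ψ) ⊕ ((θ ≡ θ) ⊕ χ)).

0.000

¬θ = 1 − 0.675 = 0.325
φ ⇒ ¬θ = min(1, 1 − 0.793 + 0.325) = min(1, 0.532) = 0.532
(φ ⇒ ¬θ) ⇒ ψ = min(1, 1 − 0.532 + 0.409) = min(1, 0.877) = 0.877
θ ≡ θ = 1 − |0.675 − 0.675| = 1 − 0.000 = 1.000
(θ ≡ θ) ⊕ χ = min(1, 1.000 + 0.744) = min(1, 1.744) = 1.000
((φ ⇒ ¬θ) ⇒ ψ) ⊕ ((θ ≡ θ) ⊕ χ) = min(1, 0.877 + 1.000) = min(1, 1.877) = 1.000
¬(((φ ⇒ ¬θ) ⇒ ψ) ⊕ ((θ ≡ θ) ⊕ χ)) = 1 − 1.000 = 0.000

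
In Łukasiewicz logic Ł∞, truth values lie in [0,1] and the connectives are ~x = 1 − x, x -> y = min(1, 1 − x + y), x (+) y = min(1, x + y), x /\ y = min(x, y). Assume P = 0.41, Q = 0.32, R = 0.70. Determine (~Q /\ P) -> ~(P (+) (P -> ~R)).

~Q = 1 − 0.32 = 0.68
~Q /\ P = min(0.68, 0.41) = 0.41
~R = 1 − 0.70 = 0.30
P -> ~R = min(1, 1 − 0.41 + 0.30) = min(1, 0.89) = 0.89
P (+) (P -> ~R) = min(1, 0.41 + 0.89) = min(1, 1.30) = 1.00
~(P (+) (P -> ~R)) = 1 − 1.00 = 0.00
(~Q /\ P) -> ~(P (+) (P -> ~R)) = min(1, 1 − 0.41 + 0.00) = min(1, 0.59) = 0.59

0.59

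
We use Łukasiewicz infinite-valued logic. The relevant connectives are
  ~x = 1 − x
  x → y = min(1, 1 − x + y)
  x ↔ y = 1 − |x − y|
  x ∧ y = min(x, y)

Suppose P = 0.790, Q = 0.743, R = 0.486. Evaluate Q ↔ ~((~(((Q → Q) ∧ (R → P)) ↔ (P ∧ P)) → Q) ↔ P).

0.467

Q → Q = min(1, 1 − 0.743 + 0.743) = min(1, 1.000) = 1.000
R → P = min(1, 1 − 0.486 + 0.790) = min(1, 1.304) = 1.000
(Q → Q) ∧ (R → P) = min(1.000, 1.000) = 1.000
P ∧ P = min(0.790, 0.790) = 0.790
((Q → Q) ∧ (R → P)) ↔ (P ∧ P) = 1 − |1.000 − 0.790| = 1 − 0.210 = 0.790
~(((Q → Q) ∧ (R → P)) ↔ (P ∧ P)) = 1 − 0.790 = 0.210
~(((Q → Q) ∧ (R → P)) ↔ (P ∧ P)) → Q = min(1, 1 − 0.210 + 0.743) = min(1, 1.533) = 1.000
(~(((Q → Q) ∧ (R → P)) ↔ (P ∧ P)) → Q) ↔ P = 1 − |1.000 − 0.790| = 1 − 0.210 = 0.790
~((~(((Q → Q) ∧ (R → P)) ↔ (P ∧ P)) → Q) ↔ P) = 1 − 0.790 = 0.210
Q ↔ ~((~(((Q → Q) ∧ (R → P)) ↔ (P ∧ P)) → Q) ↔ P) = 1 − |0.743 − 0.210| = 1 − 0.533 = 0.467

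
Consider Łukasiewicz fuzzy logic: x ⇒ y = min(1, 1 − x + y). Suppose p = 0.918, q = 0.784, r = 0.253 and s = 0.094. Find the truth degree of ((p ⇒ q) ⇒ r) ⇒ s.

p ⇒ q = min(1, 1 − 0.918 + 0.784) = min(1, 0.866) = 0.866
(p ⇒ q) ⇒ r = min(1, 1 − 0.866 + 0.253) = min(1, 0.387) = 0.387
((p ⇒ q) ⇒ r) ⇒ s = min(1, 1 − 0.387 + 0.094) = min(1, 0.707) = 0.707

0.707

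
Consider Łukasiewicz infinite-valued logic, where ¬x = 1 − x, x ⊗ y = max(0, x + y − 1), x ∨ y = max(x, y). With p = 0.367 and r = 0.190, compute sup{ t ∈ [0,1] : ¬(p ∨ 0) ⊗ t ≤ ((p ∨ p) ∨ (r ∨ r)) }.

0.734

p ∨ 0 = max(0.367, 0.000) = 0.367
¬(p ∨ 0) = 1 − 0.367 = 0.633
So the left factor is ¬(p ∨ 0) = 0.633.
p ∨ p = max(0.367, 0.367) = 0.367
r ∨ r = max(0.190, 0.190) = 0.190
(p ∨ p) ∨ (r ∨ r) = max(0.367, 0.190) = 0.367
So the right-hand bound is (p ∨ p) ∨ (r ∨ r) = 0.367.
The residuum of the Łukasiewicz t-norm gives the supremum: min(1, 1 − 0.633 + 0.367).
1 − 0.633 + 0.367 = 0.734, so t = min(1, 0.734) = 0.734.
Check: 0.633 ⊗ 0.734 = max(0, 0.367) = 0.367 ≤ 0.367.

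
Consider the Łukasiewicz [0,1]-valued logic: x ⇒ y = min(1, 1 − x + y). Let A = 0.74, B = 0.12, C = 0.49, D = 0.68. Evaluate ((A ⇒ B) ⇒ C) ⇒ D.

0.68

A ⇒ B = min(1, 1 − 0.74 + 0.12) = min(1, 0.38) = 0.38
(A ⇒ B) ⇒ C = min(1, 1 − 0.38 + 0.49) = min(1, 1.11) = 1.00
((A ⇒ B) ⇒ C) ⇒ D = min(1, 1 − 1.00 + 0.68) = min(1, 0.68) = 0.68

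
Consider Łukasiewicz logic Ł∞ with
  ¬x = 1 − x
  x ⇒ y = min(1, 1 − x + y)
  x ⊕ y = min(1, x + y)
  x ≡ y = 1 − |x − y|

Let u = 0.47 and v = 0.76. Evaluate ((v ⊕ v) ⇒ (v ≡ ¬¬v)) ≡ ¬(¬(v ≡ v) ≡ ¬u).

0.53

v ⊕ v = min(1, 0.76 + 0.76) = min(1, 1.52) = 1.00
¬v = 1 − 0.76 = 0.24
¬¬v = 1 − 0.24 = 0.76
v ≡ ¬¬v = 1 − |0.76 − 0.76| = 1 − 0.00 = 1.00
(v ⊕ v) ⇒ (v ≡ ¬¬v) = min(1, 1 − 1.00 + 1.00) = min(1, 1.00) = 1.00
v ≡ v = 1 − |0.76 − 0.76| = 1 − 0.00 = 1.00
¬(v ≡ v) = 1 − 1.00 = 0.00
¬u = 1 − 0.47 = 0.53
¬(v ≡ v) ≡ ¬u = 1 − |0.00 − 0.53| = 1 − 0.53 = 0.47
¬(¬(v ≡ v) ≡ ¬u) = 1 − 0.47 = 0.53
((v ⊕ v) ⇒ (v ≡ ¬¬v)) ≡ ¬(¬(v ≡ v) ≡ ¬u) = 1 − |1.00 − 0.53| = 1 − 0.47 = 0.53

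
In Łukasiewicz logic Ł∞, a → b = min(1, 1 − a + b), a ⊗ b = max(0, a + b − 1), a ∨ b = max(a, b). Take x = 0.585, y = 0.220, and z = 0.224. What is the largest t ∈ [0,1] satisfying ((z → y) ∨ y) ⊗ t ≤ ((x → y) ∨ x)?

z → y = min(1, 1 − 0.224 + 0.220) = min(1, 0.996) = 0.996
(z → y) ∨ y = max(0.996, 0.220) = 0.996
So the left factor is (z → y) ∨ y = 0.996.
x → y = min(1, 1 − 0.585 + 0.220) = min(1, 0.635) = 0.635
(x → y) ∨ x = max(0.635, 0.585) = 0.635
So the right-hand bound is (x → y) ∨ x = 0.635.
The residuum of the Łukasiewicz t-norm gives the supremum: min(1, 1 − 0.996 + 0.635).
1 − 0.996 + 0.635 = 0.639, so t = min(1, 0.639) = 0.639.
Check: 0.996 ⊗ 0.639 = max(0, 0.635) = 0.635 ≤ 0.635.

0.639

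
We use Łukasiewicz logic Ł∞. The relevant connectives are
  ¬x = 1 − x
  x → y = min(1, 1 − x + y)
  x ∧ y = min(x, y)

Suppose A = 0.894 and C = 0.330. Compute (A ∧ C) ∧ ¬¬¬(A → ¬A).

0.330

A ∧ C = min(0.894, 0.330) = 0.330
¬A = 1 − 0.894 = 0.106
A → ¬A = min(1, 1 − 0.894 + 0.106) = min(1, 0.212) = 0.212
¬(A → ¬A) = 1 − 0.212 = 0.788
¬¬(A → ¬A) = 1 − 0.788 = 0.212
¬¬¬(A → ¬A) = 1 − 0.212 = 0.788
(A ∧ C) ∧ ¬¬¬(A → ¬A) = min(0.330, 0.788) = 0.330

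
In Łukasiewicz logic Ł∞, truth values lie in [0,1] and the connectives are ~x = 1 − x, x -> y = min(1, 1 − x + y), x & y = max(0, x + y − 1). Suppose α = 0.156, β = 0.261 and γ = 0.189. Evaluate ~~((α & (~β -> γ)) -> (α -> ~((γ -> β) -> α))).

~β = 1 − 0.261 = 0.739
~β -> γ = min(1, 1 − 0.739 + 0.189) = min(1, 0.450) = 0.450
α & (~β -> γ) = max(0, 0.156 + 0.450 − 1) = max(0, -0.394) = 0.000
γ -> β = min(1, 1 − 0.189 + 0.261) = min(1, 1.072) = 1.000
(γ -> β) -> α = min(1, 1 − 1.000 + 0.156) = min(1, 0.156) = 0.156
~((γ -> β) -> α) = 1 − 0.156 = 0.844
α -> ~((γ -> β) -> α) = min(1, 1 − 0.156 + 0.844) = min(1, 1.688) = 1.000
(α & (~β -> γ)) -> (α -> ~((γ -> β) -> α)) = min(1, 1 − 0.000 + 1.000) = min(1, 2.000) = 1.000
~((α & (~β -> γ)) -> (α -> ~((γ -> β) -> α))) = 1 − 1.000 = 0.000
~~((α & (~β -> γ)) -> (α -> ~((γ -> β) -> α))) = 1 − 0.000 = 1.000

1.000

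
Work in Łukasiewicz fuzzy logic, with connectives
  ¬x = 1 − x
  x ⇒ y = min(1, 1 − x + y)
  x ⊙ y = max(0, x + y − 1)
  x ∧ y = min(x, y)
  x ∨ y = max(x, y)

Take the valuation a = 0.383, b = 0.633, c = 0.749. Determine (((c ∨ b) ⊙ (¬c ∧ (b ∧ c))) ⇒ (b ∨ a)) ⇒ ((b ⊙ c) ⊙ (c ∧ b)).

0.015

c ∨ b = max(0.749, 0.633) = 0.749
¬c = 1 − 0.749 = 0.251
b ∧ c = min(0.633, 0.749) = 0.633
¬c ∧ (b ∧ c) = min(0.251, 0.633) = 0.251
(c ∨ b) ⊙ (¬c ∧ (b ∧ c)) = max(0, 0.749 + 0.251 − 1) = max(0, 0.000) = 0.000
b ∨ a = max(0.633, 0.383) = 0.633
((c ∨ b) ⊙ (¬c ∧ (b ∧ c))) ⇒ (b ∨ a) = min(1, 1 − 0.000 + 0.633) = min(1, 1.633) = 1.000
b ⊙ c = max(0, 0.633 + 0.749 − 1) = max(0, 0.382) = 0.382
c ∧ b = min(0.749, 0.633) = 0.633
(b ⊙ c) ⊙ (c ∧ b) = max(0, 0.382 + 0.633 − 1) = max(0, 0.015) = 0.015
(((c ∨ b) ⊙ (¬c ∧ (b ∧ c))) ⇒ (b ∨ a)) ⇒ ((b ⊙ c) ⊙ (c ∧ b)) = min(1, 1 − 1.000 + 0.015) = min(1, 0.015) = 0.015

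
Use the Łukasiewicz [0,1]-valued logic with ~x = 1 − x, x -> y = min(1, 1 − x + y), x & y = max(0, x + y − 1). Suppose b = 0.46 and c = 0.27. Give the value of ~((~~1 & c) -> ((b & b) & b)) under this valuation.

0.27

~1 = 1 − 1.00 = 0.00
~~1 = 1 − 0.00 = 1.00
~~1 & c = max(0, 1.00 + 0.27 − 1) = max(0, 0.27) = 0.27
b & b = max(0, 0.46 + 0.46 − 1) = max(0, -0.08) = 0.00
(b & b) & b = max(0, 0.00 + 0.46 − 1) = max(0, -0.54) = 0.00
(~~1 & c) -> ((b & b) & b) = min(1, 1 − 0.27 + 0.00) = min(1, 0.73) = 0.73
~((~~1 & c) -> ((b & b) & b)) = 1 − 0.73 = 0.27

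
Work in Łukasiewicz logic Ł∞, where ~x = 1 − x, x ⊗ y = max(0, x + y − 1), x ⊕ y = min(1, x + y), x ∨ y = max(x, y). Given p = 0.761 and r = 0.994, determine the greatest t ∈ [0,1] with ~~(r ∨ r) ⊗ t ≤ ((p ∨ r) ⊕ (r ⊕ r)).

r ∨ r = max(0.994, 0.994) = 0.994
~(r ∨ r) = 1 − 0.994 = 0.006
~~(r ∨ r) = 1 − 0.006 = 0.994
So the left factor is ~~(r ∨ r) = 0.994.
p ∨ r = max(0.761, 0.994) = 0.994
r ⊕ r = min(1, 0.994 + 0.994) = min(1, 1.988) = 1.000
(p ∨ r) ⊕ (r ⊕ r) = min(1, 0.994 + 1.000) = min(1, 1.994) = 1.000
So the right-hand bound is (p ∨ r) ⊕ (r ⊕ r) = 1.000.
The residuum of the Łukasiewicz t-norm gives the supremum: min(1, 1 − 0.994 + 1.000).
1 − 0.994 + 1.000 = 1.006, so t = min(1, 1.006) = 1.000.
Check: 0.994 ⊗ 1.000 = max(0, 0.994) = 0.994 ≤ 1.000.

1.000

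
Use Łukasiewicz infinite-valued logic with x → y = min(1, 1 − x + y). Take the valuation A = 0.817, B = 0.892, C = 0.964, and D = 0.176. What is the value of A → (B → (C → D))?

C → D = min(1, 1 − 0.964 + 0.176) = min(1, 0.212) = 0.212
B → (C → D) = min(1, 1 − 0.892 + 0.212) = min(1, 0.320) = 0.320
A → (B → (C → D)) = min(1, 1 − 0.817 + 0.320) = min(1, 0.503) = 0.503

0.503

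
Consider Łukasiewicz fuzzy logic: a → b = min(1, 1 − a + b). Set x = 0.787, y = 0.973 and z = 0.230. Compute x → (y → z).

0.470

y → z = min(1, 1 − 0.973 + 0.230) = min(1, 0.257) = 0.257
x → (y → z) = min(1, 1 − 0.787 + 0.257) = min(1, 0.470) = 0.470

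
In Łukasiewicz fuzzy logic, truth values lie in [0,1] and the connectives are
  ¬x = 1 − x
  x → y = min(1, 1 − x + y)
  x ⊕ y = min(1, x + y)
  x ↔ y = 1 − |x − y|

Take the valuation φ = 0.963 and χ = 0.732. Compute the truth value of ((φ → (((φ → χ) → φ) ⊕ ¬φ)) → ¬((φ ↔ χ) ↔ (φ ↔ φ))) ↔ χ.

φ → χ = min(1, 1 − 0.963 + 0.732) = min(1, 0.769) = 0.769
(φ → χ) → φ = min(1, 1 − 0.769 + 0.963) = min(1, 1.194) = 1.000
¬φ = 1 − 0.963 = 0.037
((φ → χ) → φ) ⊕ ¬φ = min(1, 1.000 + 0.037) = min(1, 1.037) = 1.000
φ → (((φ → χ) → φ) ⊕ ¬φ) = min(1, 1 − 0.963 + 1.000) = min(1, 1.037) = 1.000
φ ↔ χ = 1 − |0.963 − 0.732| = 1 − 0.231 = 0.769
φ ↔ φ = 1 − |0.963 − 0.963| = 1 − 0.000 = 1.000
(φ ↔ χ) ↔ (φ ↔ φ) = 1 − |0.769 − 1.000| = 1 − 0.231 = 0.769
¬((φ ↔ χ) ↔ (φ ↔ φ)) = 1 − 0.769 = 0.231
(φ → (((φ → χ) → φ) ⊕ ¬φ)) → ¬((φ ↔ χ) ↔ (φ ↔ φ)) = min(1, 1 − 1.000 + 0.231) = min(1, 0.231) = 0.231
((φ → (((φ → χ) → φ) ⊕ ¬φ)) → ¬((φ ↔ χ) ↔ (φ ↔ φ))) ↔ χ = 1 − |0.231 − 0.732| = 1 − 0.501 = 0.499

0.499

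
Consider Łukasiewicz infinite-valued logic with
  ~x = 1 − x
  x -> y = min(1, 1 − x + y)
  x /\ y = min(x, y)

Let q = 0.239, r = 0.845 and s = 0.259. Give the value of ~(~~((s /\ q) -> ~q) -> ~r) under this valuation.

0.845

s /\ q = min(0.259, 0.239) = 0.239
~q = 1 − 0.239 = 0.761
(s /\ q) -> ~q = min(1, 1 − 0.239 + 0.761) = min(1, 1.522) = 1.000
~((s /\ q) -> ~q) = 1 − 1.000 = 0.000
~~((s /\ q) -> ~q) = 1 − 0.000 = 1.000
~r = 1 − 0.845 = 0.155
~~((s /\ q) -> ~q) -> ~r = min(1, 1 − 1.000 + 0.155) = min(1, 0.155) = 0.155
~(~~((s /\ q) -> ~q) -> ~r) = 1 − 0.155 = 0.845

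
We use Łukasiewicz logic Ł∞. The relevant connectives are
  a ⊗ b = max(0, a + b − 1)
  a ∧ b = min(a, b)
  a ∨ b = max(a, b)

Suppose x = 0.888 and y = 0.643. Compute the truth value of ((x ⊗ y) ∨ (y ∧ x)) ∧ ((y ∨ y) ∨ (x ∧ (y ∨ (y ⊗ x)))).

x ⊗ y = max(0, 0.888 + 0.643 − 1) = max(0, 0.531) = 0.531
y ∧ x = min(0.643, 0.888) = 0.643
(x ⊗ y) ∨ (y ∧ x) = max(0.531, 0.643) = 0.643
y ∨ y = max(0.643, 0.643) = 0.643
y ⊗ x = max(0, 0.643 + 0.888 − 1) = max(0, 0.531) = 0.531
y ∨ (y ⊗ x) = max(0.643, 0.531) = 0.643
x ∧ (y ∨ (y ⊗ x)) = min(0.888, 0.643) = 0.643
(y ∨ y) ∨ (x ∧ (y ∨ (y ⊗ x))) = max(0.643, 0.643) = 0.643
((x ⊗ y) ∨ (y ∧ x)) ∧ ((y ∨ y) ∨ (x ∧ (y ∨ (y ⊗ x)))) = min(0.643, 0.643) = 0.643

0.643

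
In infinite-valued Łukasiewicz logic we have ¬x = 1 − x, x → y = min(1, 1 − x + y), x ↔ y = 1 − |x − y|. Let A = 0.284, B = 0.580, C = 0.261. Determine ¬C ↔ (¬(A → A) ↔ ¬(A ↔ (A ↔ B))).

0.841

¬C = 1 − 0.261 = 0.739
A → A = min(1, 1 − 0.284 + 0.284) = min(1, 1.000) = 1.000
¬(A → A) = 1 − 1.000 = 0.000
A ↔ B = 1 − |0.284 − 0.580| = 1 − 0.296 = 0.704
A ↔ (A ↔ B) = 1 − |0.284 − 0.704| = 1 − 0.420 = 0.580
¬(A ↔ (A ↔ B)) = 1 − 0.580 = 0.420
¬(A → A) ↔ ¬(A ↔ (A ↔ B)) = 1 − |0.000 − 0.420| = 1 − 0.420 = 0.580
¬C ↔ (¬(A → A) ↔ ¬(A ↔ (A ↔ B))) = 1 − |0.739 − 0.580| = 1 − 0.159 = 0.841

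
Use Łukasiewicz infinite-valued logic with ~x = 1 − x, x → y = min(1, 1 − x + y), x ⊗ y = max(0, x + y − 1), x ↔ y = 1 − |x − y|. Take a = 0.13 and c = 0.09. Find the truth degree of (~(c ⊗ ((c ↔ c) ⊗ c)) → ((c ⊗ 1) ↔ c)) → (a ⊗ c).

c ↔ c = 1 − |0.09 − 0.09| = 1 − 0.00 = 1.00
(c ↔ c) ⊗ c = max(0, 1.00 + 0.09 − 1) = max(0, 0.09) = 0.09
c ⊗ ((c ↔ c) ⊗ c) = max(0, 0.09 + 0.09 − 1) = max(0, -0.82) = 0.00
~(c ⊗ ((c ↔ c) ⊗ c)) = 1 − 0.00 = 1.00
c ⊗ 1 = max(0, 0.09 + 1.00 − 1) = max(0, 0.09) = 0.09
(c ⊗ 1) ↔ c = 1 − |0.09 − 0.09| = 1 − 0.00 = 1.00
~(c ⊗ ((c ↔ c) ⊗ c)) → ((c ⊗ 1) ↔ c) = min(1, 1 − 1.00 + 1.00) = min(1, 1.00) = 1.00
a ⊗ c = max(0, 0.13 + 0.09 − 1) = max(0, -0.78) = 0.00
(~(c ⊗ ((c ↔ c) ⊗ c)) → ((c ⊗ 1) ↔ c)) → (a ⊗ c) = min(1, 1 − 1.00 + 0.00) = min(1, 0.00) = 0.00

0.00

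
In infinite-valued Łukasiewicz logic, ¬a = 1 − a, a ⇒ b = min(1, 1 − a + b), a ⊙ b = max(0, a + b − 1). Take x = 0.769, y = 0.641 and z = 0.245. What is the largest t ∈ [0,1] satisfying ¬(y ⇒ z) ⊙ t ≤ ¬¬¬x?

y ⇒ z = min(1, 1 − 0.641 + 0.245) = min(1, 0.604) = 0.604
¬(y ⇒ z) = 1 − 0.604 = 0.396
So the left factor is ¬(y ⇒ z) = 0.396.
¬x = 1 − 0.769 = 0.231
¬¬x = 1 − 0.231 = 0.769
¬¬¬x = 1 − 0.769 = 0.231
So the right-hand bound is ¬¬¬x = 0.231.
The residuum of the Łukasiewicz t-norm gives the supremum: min(1, 1 − 0.396 + 0.231).
1 − 0.396 + 0.231 = 0.835, so t = min(1, 0.835) = 0.835.
Check: 0.396 ⊙ 0.835 = max(0, 0.231) = 0.231 ≤ 0.231.

0.835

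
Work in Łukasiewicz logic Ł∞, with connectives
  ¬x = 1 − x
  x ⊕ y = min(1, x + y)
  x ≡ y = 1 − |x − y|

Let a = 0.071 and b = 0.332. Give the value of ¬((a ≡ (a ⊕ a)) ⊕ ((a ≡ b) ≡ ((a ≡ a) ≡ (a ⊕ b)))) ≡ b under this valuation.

a ⊕ a = min(1, 0.071 + 0.071) = min(1, 0.142) = 0.142
a ≡ (a ⊕ a) = 1 − |0.071 − 0.142| = 1 − 0.071 = 0.929
a ≡ b = 1 − |0.071 − 0.332| = 1 − 0.261 = 0.739
a ≡ a = 1 − |0.071 − 0.071| = 1 − 0.000 = 1.000
a ⊕ b = min(1, 0.071 + 0.332) = min(1, 0.403) = 0.403
(a ≡ a) ≡ (a ⊕ b) = 1 − |1.000 − 0.403| = 1 − 0.597 = 0.403
(a ≡ b) ≡ ((a ≡ a) ≡ (a ⊕ b)) = 1 − |0.739 − 0.403| = 1 − 0.336 = 0.664
(a ≡ (a ⊕ a)) ⊕ ((a ≡ b) ≡ ((a ≡ a) ≡ (a ⊕ b))) = min(1, 0.929 + 0.664) = min(1, 1.593) = 1.000
¬((a ≡ (a ⊕ a)) ⊕ ((a ≡ b) ≡ ((a ≡ a) ≡ (a ⊕ b)))) = 1 − 1.000 = 0.000
¬((a ≡ (a ⊕ a)) ⊕ ((a ≡ b) ≡ ((a ≡ a) ≡ (a ⊕ b)))) ≡ b = 1 − |0.000 − 0.332| = 1 − 0.332 = 0.668

0.668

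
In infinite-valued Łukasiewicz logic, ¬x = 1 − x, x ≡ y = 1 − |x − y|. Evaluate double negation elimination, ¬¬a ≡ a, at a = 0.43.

1.00

¬a = 1 − 0.43 = 0.57
¬¬a = 1 − 0.57 = 0.43
¬¬a ≡ a = 1 − |0.43 − 0.43| = 1 − 0.00 = 1.00
(As expected: always 1 in Ł∞ since negation is involutive.)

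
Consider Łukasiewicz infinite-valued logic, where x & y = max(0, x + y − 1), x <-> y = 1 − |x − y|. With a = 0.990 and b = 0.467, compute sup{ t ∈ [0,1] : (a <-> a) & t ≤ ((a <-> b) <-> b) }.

0.990

a <-> a = 1 − |0.990 − 0.990| = 1 − 0.000 = 1.000
So the left factor is a <-> a = 1.000.
a <-> b = 1 − |0.990 − 0.467| = 1 − 0.523 = 0.477
(a <-> b) <-> b = 1 − |0.477 − 0.467| = 1 − 0.010 = 0.990
So the right-hand bound is (a <-> b) <-> b = 0.990.
The residuum of the Łukasiewicz t-norm gives the supremum: min(1, 1 − 1.000 + 0.990).
1 − 1.000 + 0.990 = 0.990, so t = min(1, 0.990) = 0.990.
Check: 1.000 & 0.990 = max(0, 0.990) = 0.990 ≤ 0.990.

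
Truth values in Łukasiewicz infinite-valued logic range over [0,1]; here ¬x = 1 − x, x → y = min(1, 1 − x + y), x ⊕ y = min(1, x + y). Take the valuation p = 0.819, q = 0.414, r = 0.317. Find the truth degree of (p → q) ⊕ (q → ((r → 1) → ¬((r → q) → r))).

1.000

p → q = min(1, 1 − 0.819 + 0.414) = min(1, 0.595) = 0.595
r → 1 = min(1, 1 − 0.317 + 1.000) = min(1, 1.683) = 1.000
r → q = min(1, 1 − 0.317 + 0.414) = min(1, 1.097) = 1.000
(r → q) → r = min(1, 1 − 1.000 + 0.317) = min(1, 0.317) = 0.317
¬((r → q) → r) = 1 − 0.317 = 0.683
(r → 1) → ¬((r → q) → r) = min(1, 1 − 1.000 + 0.683) = min(1, 0.683) = 0.683
q → ((r → 1) → ¬((r → q) → r)) = min(1, 1 − 0.414 + 0.683) = min(1, 1.269) = 1.000
(p → q) ⊕ (q → ((r → 1) → ¬((r → q) → r))) = min(1, 0.595 + 1.000) = min(1, 1.595) = 1.000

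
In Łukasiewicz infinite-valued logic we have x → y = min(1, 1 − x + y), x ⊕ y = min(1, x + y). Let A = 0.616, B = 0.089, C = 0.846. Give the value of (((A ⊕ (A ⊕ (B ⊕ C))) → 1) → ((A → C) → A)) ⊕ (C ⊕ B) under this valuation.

B ⊕ C = min(1, 0.089 + 0.846) = min(1, 0.935) = 0.935
A ⊕ (B ⊕ C) = min(1, 0.616 + 0.935) = min(1, 1.551) = 1.000
A ⊕ (A ⊕ (B ⊕ C)) = min(1, 0.616 + 1.000) = min(1, 1.616) = 1.000
(A ⊕ (A ⊕ (B ⊕ C))) → 1 = min(1, 1 − 1.000 + 1.000) = min(1, 1.000) = 1.000
A → C = min(1, 1 − 0.616 + 0.846) = min(1, 1.230) = 1.000
(A → C) → A = min(1, 1 − 1.000 + 0.616) = min(1, 0.616) = 0.616
((A ⊕ (A ⊕ (B ⊕ C))) → 1) → ((A → C) → A) = min(1, 1 − 1.000 + 0.616) = min(1, 0.616) = 0.616
C ⊕ B = min(1, 0.846 + 0.089) = min(1, 0.935) = 0.935
(((A ⊕ (A ⊕ (B ⊕ C))) → 1) → ((A → C) → A)) ⊕ (C ⊕ B) = min(1, 0.616 + 0.935) = min(1, 1.551) = 1.000

1.000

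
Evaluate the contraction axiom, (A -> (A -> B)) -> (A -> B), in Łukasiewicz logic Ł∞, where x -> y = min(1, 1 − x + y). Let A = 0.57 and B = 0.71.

A -> B = min(1, 1 − 0.57 + 0.71) = min(1, 1.14) = 1.00
A -> (A -> B) = min(1, 1 − 0.57 + 1.00) = min(1, 1.43) = 1.00
(A -> (A -> B)) -> (A -> B) = min(1, 1 − 1.00 + 1.00) = min(1, 1.00) = 1.00

1.00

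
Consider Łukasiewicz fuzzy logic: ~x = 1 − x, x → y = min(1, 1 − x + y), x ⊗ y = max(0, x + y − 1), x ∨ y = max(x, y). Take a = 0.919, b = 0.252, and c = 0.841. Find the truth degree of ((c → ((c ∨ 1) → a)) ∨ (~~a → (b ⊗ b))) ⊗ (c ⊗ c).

c ∨ 1 = max(0.841, 1.000) = 1.000
(c ∨ 1) → a = min(1, 1 − 1.000 + 0.919) = min(1, 0.919) = 0.919
c → ((c ∨ 1) → a) = min(1, 1 − 0.841 + 0.919) = min(1, 1.078) = 1.000
~a = 1 − 0.919 = 0.081
~~a = 1 − 0.081 = 0.919
b ⊗ b = max(0, 0.252 + 0.252 − 1) = max(0, -0.496) = 0.000
~~a → (b ⊗ b) = min(1, 1 − 0.919 + 0.000) = min(1, 0.081) = 0.081
(c → ((c ∨ 1) → a)) ∨ (~~a → (b ⊗ b)) = max(1.000, 0.081) = 1.000
c ⊗ c = max(0, 0.841 + 0.841 − 1) = max(0, 0.682) = 0.682
((c → ((c ∨ 1) → a)) ∨ (~~a → (b ⊗ b))) ⊗ (c ⊗ c) = max(0, 1.000 + 0.682 − 1) = max(0, 0.682) = 0.682

0.682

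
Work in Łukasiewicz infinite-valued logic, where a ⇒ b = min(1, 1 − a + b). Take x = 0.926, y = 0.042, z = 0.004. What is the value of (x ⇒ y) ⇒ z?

x ⇒ y = min(1, 1 − 0.926 + 0.042) = min(1, 0.116) = 0.116
(x ⇒ y) ⇒ z = min(1, 1 − 0.116 + 0.004) = min(1, 0.888) = 0.888

0.888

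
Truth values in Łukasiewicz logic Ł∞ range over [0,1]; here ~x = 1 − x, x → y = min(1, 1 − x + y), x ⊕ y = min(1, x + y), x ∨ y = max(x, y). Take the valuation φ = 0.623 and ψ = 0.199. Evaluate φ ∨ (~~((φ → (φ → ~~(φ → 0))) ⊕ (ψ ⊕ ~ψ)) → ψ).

φ → 0 = min(1, 1 − 0.623 + 0.000) = min(1, 0.377) = 0.377
~(φ → 0) = 1 − 0.377 = 0.623
~~(φ → 0) = 1 − 0.623 = 0.377
φ → ~~(φ → 0) = min(1, 1 − 0.623 + 0.377) = min(1, 0.754) = 0.754
φ → (φ → ~~(φ → 0)) = min(1, 1 − 0.623 + 0.754) = min(1, 1.131) = 1.000
~ψ = 1 − 0.199 = 0.801
ψ ⊕ ~ψ = min(1, 0.199 + 0.801) = min(1, 1.000) = 1.000
(φ → (φ → ~~(φ → 0))) ⊕ (ψ ⊕ ~ψ) = min(1, 1.000 + 1.000) = min(1, 2.000) = 1.000
~((φ → (φ → ~~(φ → 0))) ⊕ (ψ ⊕ ~ψ)) = 1 − 1.000 = 0.000
~~((φ → (φ → ~~(φ → 0))) ⊕ (ψ ⊕ ~ψ)) = 1 − 0.000 = 1.000
~~((φ → (φ → ~~(φ → 0))) ⊕ (ψ ⊕ ~ψ)) → ψ = min(1, 1 − 1.000 + 0.199) = min(1, 0.199) = 0.199
φ ∨ (~~((φ → (φ → ~~(φ → 0))) ⊕ (ψ ⊕ ~ψ)) → ψ) = max(0.623, 0.199) = 0.623

0.623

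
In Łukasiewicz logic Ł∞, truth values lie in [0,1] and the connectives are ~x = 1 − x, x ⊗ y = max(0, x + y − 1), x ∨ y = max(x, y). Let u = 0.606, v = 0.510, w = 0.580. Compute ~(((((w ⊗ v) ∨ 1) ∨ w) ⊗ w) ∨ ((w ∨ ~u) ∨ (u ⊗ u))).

0.420

w ⊗ v = max(0, 0.580 + 0.510 − 1) = max(0, 0.090) = 0.090
(w ⊗ v) ∨ 1 = max(0.090, 1.000) = 1.000
((w ⊗ v) ∨ 1) ∨ w = max(1.000, 0.580) = 1.000
(((w ⊗ v) ∨ 1) ∨ w) ⊗ w = max(0, 1.000 + 0.580 − 1) = max(0, 0.580) = 0.580
~u = 1 − 0.606 = 0.394
w ∨ ~u = max(0.580, 0.394) = 0.580
u ⊗ u = max(0, 0.606 + 0.606 − 1) = max(0, 0.212) = 0.212
(w ∨ ~u) ∨ (u ⊗ u) = max(0.580, 0.212) = 0.580
((((w ⊗ v) ∨ 1) ∨ w) ⊗ w) ∨ ((w ∨ ~u) ∨ (u ⊗ u)) = max(0.580, 0.580) = 0.580
~(((((w ⊗ v) ∨ 1) ∨ w) ⊗ w) ∨ ((w ∨ ~u) ∨ (u ⊗ u))) = 1 − 0.580 = 0.420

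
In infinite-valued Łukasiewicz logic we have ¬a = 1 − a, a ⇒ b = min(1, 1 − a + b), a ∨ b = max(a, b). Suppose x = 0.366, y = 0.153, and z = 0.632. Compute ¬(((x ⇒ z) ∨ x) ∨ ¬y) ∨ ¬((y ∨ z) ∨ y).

0.368

x ⇒ z = min(1, 1 − 0.366 + 0.632) = min(1, 1.266) = 1.000
(x ⇒ z) ∨ x = max(1.000, 0.366) = 1.000
¬y = 1 − 0.153 = 0.847
((x ⇒ z) ∨ x) ∨ ¬y = max(1.000, 0.847) = 1.000
¬(((x ⇒ z) ∨ x) ∨ ¬y) = 1 − 1.000 = 0.000
y ∨ z = max(0.153, 0.632) = 0.632
(y ∨ z) ∨ y = max(0.632, 0.153) = 0.632
¬((y ∨ z) ∨ y) = 1 − 0.632 = 0.368
¬(((x ⇒ z) ∨ x) ∨ ¬y) ∨ ¬((y ∨ z) ∨ y) = max(0.000, 0.368) = 0.368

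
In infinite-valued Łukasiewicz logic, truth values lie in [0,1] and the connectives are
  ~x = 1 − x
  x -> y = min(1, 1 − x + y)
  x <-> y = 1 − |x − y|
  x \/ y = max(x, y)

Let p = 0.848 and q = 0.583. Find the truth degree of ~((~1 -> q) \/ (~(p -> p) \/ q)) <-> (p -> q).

0.265

~1 = 1 − 1.000 = 0.000
~1 -> q = min(1, 1 − 0.000 + 0.583) = min(1, 1.583) = 1.000
p -> p = min(1, 1 − 0.848 + 0.848) = min(1, 1.000) = 1.000
~(p -> p) = 1 − 1.000 = 0.000
~(p -> p) \/ q = max(0.000, 0.583) = 0.583
(~1 -> q) \/ (~(p -> p) \/ q) = max(1.000, 0.583) = 1.000
~((~1 -> q) \/ (~(p -> p) \/ q)) = 1 − 1.000 = 0.000
p -> q = min(1, 1 − 0.848 + 0.583) = min(1, 0.735) = 0.735
~((~1 -> q) \/ (~(p -> p) \/ q)) <-> (p -> q) = 1 − |0.000 − 0.735| = 1 − 0.735 = 0.265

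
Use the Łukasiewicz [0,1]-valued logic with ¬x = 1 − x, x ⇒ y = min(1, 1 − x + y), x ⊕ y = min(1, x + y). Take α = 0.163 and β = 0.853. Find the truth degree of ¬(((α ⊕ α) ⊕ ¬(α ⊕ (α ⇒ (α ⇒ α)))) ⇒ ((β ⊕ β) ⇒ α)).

α ⊕ α = min(1, 0.163 + 0.163) = min(1, 0.326) = 0.326
α ⇒ α = min(1, 1 − 0.163 + 0.163) = min(1, 1.000) = 1.000
α ⇒ (α ⇒ α) = min(1, 1 − 0.163 + 1.000) = min(1, 1.837) = 1.000
α ⊕ (α ⇒ (α ⇒ α)) = min(1, 0.163 + 1.000) = min(1, 1.163) = 1.000
¬(α ⊕ (α ⇒ (α ⇒ α))) = 1 − 1.000 = 0.000
(α ⊕ α) ⊕ ¬(α ⊕ (α ⇒ (α ⇒ α))) = min(1, 0.326 + 0.000) = min(1, 0.326) = 0.326
β ⊕ β = min(1, 0.853 + 0.853) = min(1, 1.706) = 1.000
(β ⊕ β) ⇒ α = min(1, 1 − 1.000 + 0.163) = min(1, 0.163) = 0.163
((α ⊕ α) ⊕ ¬(α ⊕ (α ⇒ (α ⇒ α)))) ⇒ ((β ⊕ β) ⇒ α) = min(1, 1 − 0.326 + 0.163) = min(1, 0.837) = 0.837
¬(((α ⊕ α) ⊕ ¬(α ⊕ (α ⇒ (α ⇒ α)))) ⇒ ((β ⊕ β) ⇒ α)) = 1 − 0.837 = 0.163

0.163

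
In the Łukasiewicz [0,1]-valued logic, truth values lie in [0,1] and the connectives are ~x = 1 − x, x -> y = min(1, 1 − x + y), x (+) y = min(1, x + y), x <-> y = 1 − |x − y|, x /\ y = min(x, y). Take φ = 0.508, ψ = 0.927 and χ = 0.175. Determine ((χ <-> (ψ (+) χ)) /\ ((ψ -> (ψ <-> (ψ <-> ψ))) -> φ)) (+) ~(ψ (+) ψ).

0.175

ψ (+) χ = min(1, 0.927 + 0.175) = min(1, 1.102) = 1.000
χ <-> (ψ (+) χ) = 1 − |0.175 − 1.000| = 1 − 0.825 = 0.175
ψ <-> ψ = 1 − |0.927 − 0.927| = 1 − 0.000 = 1.000
ψ <-> (ψ <-> ψ) = 1 − |0.927 − 1.000| = 1 − 0.073 = 0.927
ψ -> (ψ <-> (ψ <-> ψ)) = min(1, 1 − 0.927 + 0.927) = min(1, 1.000) = 1.000
(ψ -> (ψ <-> (ψ <-> ψ))) -> φ = min(1, 1 − 1.000 + 0.508) = min(1, 0.508) = 0.508
(χ <-> (ψ (+) χ)) /\ ((ψ -> (ψ <-> (ψ <-> ψ))) -> φ) = min(0.175, 0.508) = 0.175
ψ (+) ψ = min(1, 0.927 + 0.927) = min(1, 1.854) = 1.000
~(ψ (+) ψ) = 1 − 1.000 = 0.000
((χ <-> (ψ (+) χ)) /\ ((ψ -> (ψ <-> (ψ <-> ψ))) -> φ)) (+) ~(ψ (+) ψ) = min(1, 0.175 + 0.000) = min(1, 0.175) = 0.175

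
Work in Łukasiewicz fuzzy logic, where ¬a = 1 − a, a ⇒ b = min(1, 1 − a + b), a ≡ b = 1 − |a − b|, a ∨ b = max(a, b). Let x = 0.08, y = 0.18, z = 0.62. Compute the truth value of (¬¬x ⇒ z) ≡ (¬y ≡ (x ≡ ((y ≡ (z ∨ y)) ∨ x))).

0.70

¬x = 1 − 0.08 = 0.92
¬¬x = 1 − 0.92 = 0.08
¬¬x ⇒ z = min(1, 1 − 0.08 + 0.62) = min(1, 1.54) = 1.00
¬y = 1 − 0.18 = 0.82
z ∨ y = max(0.62, 0.18) = 0.62
y ≡ (z ∨ y) = 1 − |0.18 − 0.62| = 1 − 0.44 = 0.56
(y ≡ (z ∨ y)) ∨ x = max(0.56, 0.08) = 0.56
x ≡ ((y ≡ (z ∨ y)) ∨ x) = 1 − |0.08 − 0.56| = 1 − 0.48 = 0.52
¬y ≡ (x ≡ ((y ≡ (z ∨ y)) ∨ x)) = 1 − |0.82 − 0.52| = 1 − 0.30 = 0.70
(¬¬x ⇒ z) ≡ (¬y ≡ (x ≡ ((y ≡ (z ∨ y)) ∨ x))) = 1 − |1.00 − 0.70| = 1 − 0.30 = 0.70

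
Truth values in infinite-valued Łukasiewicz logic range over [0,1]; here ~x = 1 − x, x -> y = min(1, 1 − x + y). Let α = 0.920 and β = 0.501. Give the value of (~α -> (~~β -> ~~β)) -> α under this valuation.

0.920

~α = 1 − 0.920 = 0.080
~β = 1 − 0.501 = 0.499
~~β = 1 − 0.499 = 0.501
~~β -> ~~β = min(1, 1 − 0.501 + 0.501) = min(1, 1.000) = 1.000
~α -> (~~β -> ~~β) = min(1, 1 − 0.080 + 1.000) = min(1, 1.920) = 1.000
(~α -> (~~β -> ~~β)) -> α = min(1, 1 − 1.000 + 0.920) = min(1, 0.920) = 0.920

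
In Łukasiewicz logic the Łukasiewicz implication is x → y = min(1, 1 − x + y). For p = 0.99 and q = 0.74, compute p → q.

0.75

p → q = min(1, 1 − 0.99 + 0.74) = min(1, 0.75) = 0.75
For comparison, the Gödel implication (1 if x ≤ y else y) would give 0.74.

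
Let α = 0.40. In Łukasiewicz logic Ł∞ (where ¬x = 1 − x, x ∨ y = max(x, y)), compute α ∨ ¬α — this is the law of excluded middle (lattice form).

0.60

¬α = 1 − 0.40 = 0.60
α ∨ ¬α = max(0.40, 0.60) = 0.60
(The value 0.60 < 1 shows this instance is not satisfied; not a Ł∞-tautology — its value is max(a, 1−a).)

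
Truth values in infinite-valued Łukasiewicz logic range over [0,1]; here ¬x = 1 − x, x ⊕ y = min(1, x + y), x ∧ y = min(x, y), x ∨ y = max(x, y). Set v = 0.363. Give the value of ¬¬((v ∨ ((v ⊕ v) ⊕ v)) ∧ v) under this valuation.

v ⊕ v = min(1, 0.363 + 0.363) = min(1, 0.726) = 0.726
(v ⊕ v) ⊕ v = min(1, 0.726 + 0.363) = min(1, 1.089) = 1.000
v ∨ ((v ⊕ v) ⊕ v) = max(0.363, 1.000) = 1.000
(v ∨ ((v ⊕ v) ⊕ v)) ∧ v = min(1.000, 0.363) = 0.363
¬((v ∨ ((v ⊕ v) ⊕ v)) ∧ v) = 1 − 0.363 = 0.637
¬¬((v ∨ ((v ⊕ v) ⊕ v)) ∧ v) = 1 − 0.637 = 0.363

0.363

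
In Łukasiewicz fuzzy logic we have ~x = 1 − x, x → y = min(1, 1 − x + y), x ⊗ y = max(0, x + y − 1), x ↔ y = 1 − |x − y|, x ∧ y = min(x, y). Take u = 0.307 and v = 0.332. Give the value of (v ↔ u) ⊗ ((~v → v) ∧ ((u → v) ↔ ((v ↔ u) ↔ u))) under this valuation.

v ↔ u = 1 − |0.332 − 0.307| = 1 − 0.025 = 0.975
~v = 1 − 0.332 = 0.668
~v → v = min(1, 1 − 0.668 + 0.332) = min(1, 0.664) = 0.664
u → v = min(1, 1 − 0.307 + 0.332) = min(1, 1.025) = 1.000
(v ↔ u) ↔ u = 1 − |0.975 − 0.307| = 1 − 0.668 = 0.332
(u → v) ↔ ((v ↔ u) ↔ u) = 1 − |1.000 − 0.332| = 1 − 0.668 = 0.332
(~v → v) ∧ ((u → v) ↔ ((v ↔ u) ↔ u)) = min(0.664, 0.332) = 0.332
(v ↔ u) ⊗ ((~v → v) ∧ ((u → v) ↔ ((v ↔ u) ↔ u))) = max(0, 0.975 + 0.332 − 1) = max(0, 0.307) = 0.307

0.307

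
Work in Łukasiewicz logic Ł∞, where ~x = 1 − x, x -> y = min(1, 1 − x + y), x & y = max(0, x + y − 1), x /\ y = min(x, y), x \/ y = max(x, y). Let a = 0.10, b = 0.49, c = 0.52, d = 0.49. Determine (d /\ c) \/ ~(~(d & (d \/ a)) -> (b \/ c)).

d /\ c = min(0.49, 0.52) = 0.49
d \/ a = max(0.49, 0.10) = 0.49
d & (d \/ a) = max(0, 0.49 + 0.49 − 1) = max(0, -0.02) = 0.00
~(d & (d \/ a)) = 1 − 0.00 = 1.00
b \/ c = max(0.49, 0.52) = 0.52
~(d & (d \/ a)) -> (b \/ c) = min(1, 1 − 1.00 + 0.52) = min(1, 0.52) = 0.52
~(~(d & (d \/ a)) -> (b \/ c)) = 1 − 0.52 = 0.48
(d /\ c) \/ ~(~(d & (d \/ a)) -> (b \/ c)) = max(0.49, 0.48) = 0.49

0.49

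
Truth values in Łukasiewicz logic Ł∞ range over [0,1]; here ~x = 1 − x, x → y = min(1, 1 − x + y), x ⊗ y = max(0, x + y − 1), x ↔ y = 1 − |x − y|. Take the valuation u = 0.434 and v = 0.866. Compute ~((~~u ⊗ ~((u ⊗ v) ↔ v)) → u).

~u = 1 − 0.434 = 0.566
~~u = 1 − 0.566 = 0.434
u ⊗ v = max(0, 0.434 + 0.866 − 1) = max(0, 0.300) = 0.300
(u ⊗ v) ↔ v = 1 − |0.300 − 0.866| = 1 − 0.566 = 0.434
~((u ⊗ v) ↔ v) = 1 − 0.434 = 0.566
~~u ⊗ ~((u ⊗ v) ↔ v) = max(0, 0.434 + 0.566 − 1) = max(0, 0.000) = 0.000
(~~u ⊗ ~((u ⊗ v) ↔ v)) → u = min(1, 1 − 0.000 + 0.434) = min(1, 1.434) = 1.000
~((~~u ⊗ ~((u ⊗ v) ↔ v)) → u) = 1 − 1.000 = 0.000

0.000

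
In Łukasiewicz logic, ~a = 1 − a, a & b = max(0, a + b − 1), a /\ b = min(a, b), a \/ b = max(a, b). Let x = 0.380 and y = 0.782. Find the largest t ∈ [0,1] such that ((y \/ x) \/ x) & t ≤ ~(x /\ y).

0.838

y \/ x = max(0.782, 0.380) = 0.782
(y \/ x) \/ x = max(0.782, 0.380) = 0.782
So the left factor is (y \/ x) \/ x = 0.782.
x /\ y = min(0.380, 0.782) = 0.380
~(x /\ y) = 1 − 0.380 = 0.620
So the right-hand bound is ~(x /\ y) = 0.620.
The residuum of the Łukasiewicz t-norm gives the supremum: min(1, 1 − 0.782 + 0.620).
1 − 0.782 + 0.620 = 0.838, so t = min(1, 0.838) = 0.838.
Check: 0.782 & 0.838 = max(0, 0.620) = 0.620 ≤ 0.620.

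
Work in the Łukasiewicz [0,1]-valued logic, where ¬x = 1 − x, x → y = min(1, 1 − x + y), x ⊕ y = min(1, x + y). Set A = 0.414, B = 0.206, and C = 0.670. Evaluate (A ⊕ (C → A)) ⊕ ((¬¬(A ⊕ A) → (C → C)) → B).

1.000

C → A = min(1, 1 − 0.670 + 0.414) = min(1, 0.744) = 0.744
A ⊕ (C → A) = min(1, 0.414 + 0.744) = min(1, 1.158) = 1.000
A ⊕ A = min(1, 0.414 + 0.414) = min(1, 0.828) = 0.828
¬(A ⊕ A) = 1 − 0.828 = 0.172
¬¬(A ⊕ A) = 1 − 0.172 = 0.828
C → C = min(1, 1 − 0.670 + 0.670) = min(1, 1.000) = 1.000
¬¬(A ⊕ A) → (C → C) = min(1, 1 − 0.828 + 1.000) = min(1, 1.172) = 1.000
(¬¬(A ⊕ A) → (C → C)) → B = min(1, 1 − 1.000 + 0.206) = min(1, 0.206) = 0.206
(A ⊕ (C → A)) ⊕ ((¬¬(A ⊕ A) → (C → C)) → B) = min(1, 1.000 + 0.206) = min(1, 1.206) = 1.000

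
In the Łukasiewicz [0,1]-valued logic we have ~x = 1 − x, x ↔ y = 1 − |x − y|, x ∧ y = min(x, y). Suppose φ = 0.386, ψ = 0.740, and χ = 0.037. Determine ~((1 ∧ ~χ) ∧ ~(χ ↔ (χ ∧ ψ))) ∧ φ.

0.386

~χ = 1 − 0.037 = 0.963
1 ∧ ~χ = min(1.000, 0.963) = 0.963
χ ∧ ψ = min(0.037, 0.740) = 0.037
χ ↔ (χ ∧ ψ) = 1 − |0.037 − 0.037| = 1 − 0.000 = 1.000
~(χ ↔ (χ ∧ ψ)) = 1 − 1.000 = 0.000
(1 ∧ ~χ) ∧ ~(χ ↔ (χ ∧ ψ)) = min(0.963, 0.000) = 0.000
~((1 ∧ ~χ) ∧ ~(χ ↔ (χ ∧ ψ))) = 1 − 0.000 = 1.000
~((1 ∧ ~χ) ∧ ~(χ ↔ (χ ∧ ψ))) ∧ φ = min(1.000, 0.386) = 0.386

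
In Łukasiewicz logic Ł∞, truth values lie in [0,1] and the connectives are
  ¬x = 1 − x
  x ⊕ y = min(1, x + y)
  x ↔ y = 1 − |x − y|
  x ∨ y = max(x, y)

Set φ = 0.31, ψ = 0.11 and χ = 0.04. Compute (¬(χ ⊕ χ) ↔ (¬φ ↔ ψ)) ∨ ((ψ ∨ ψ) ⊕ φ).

0.50

χ ⊕ χ = min(1, 0.04 + 0.04) = min(1, 0.08) = 0.08
¬(χ ⊕ χ) = 1 − 0.08 = 0.92
¬φ = 1 − 0.31 = 0.69
¬φ ↔ ψ = 1 − |0.69 − 0.11| = 1 − 0.58 = 0.42
¬(χ ⊕ χ) ↔ (¬φ ↔ ψ) = 1 − |0.92 − 0.42| = 1 − 0.50 = 0.50
ψ ∨ ψ = max(0.11, 0.11) = 0.11
(ψ ∨ ψ) ⊕ φ = min(1, 0.11 + 0.31) = min(1, 0.42) = 0.42
(¬(χ ⊕ χ) ↔ (¬φ ↔ ψ)) ∨ ((ψ ∨ ψ) ⊕ φ) = max(0.50, 0.42) = 0.50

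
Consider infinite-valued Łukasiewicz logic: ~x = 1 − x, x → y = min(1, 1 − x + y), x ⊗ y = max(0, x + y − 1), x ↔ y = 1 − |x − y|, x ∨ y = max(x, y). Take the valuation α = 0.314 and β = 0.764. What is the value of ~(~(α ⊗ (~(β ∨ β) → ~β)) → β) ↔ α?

β ∨ β = max(0.764, 0.764) = 0.764
~(β ∨ β) = 1 − 0.764 = 0.236
~β = 1 − 0.764 = 0.236
~(β ∨ β) → ~β = min(1, 1 − 0.236 + 0.236) = min(1, 1.000) = 1.000
α ⊗ (~(β ∨ β) → ~β) = max(0, 0.314 + 1.000 − 1) = max(0, 0.314) = 0.314
~(α ⊗ (~(β ∨ β) → ~β)) = 1 − 0.314 = 0.686
~(α ⊗ (~(β ∨ β) → ~β)) → β = min(1, 1 − 0.686 + 0.764) = min(1, 1.078) = 1.000
~(~(α ⊗ (~(β ∨ β) → ~β)) → β) = 1 − 1.000 = 0.000
~(~(α ⊗ (~(β ∨ β) → ~β)) → β) ↔ α = 1 − |0.000 − 0.314| = 1 − 0.314 = 0.686

0.686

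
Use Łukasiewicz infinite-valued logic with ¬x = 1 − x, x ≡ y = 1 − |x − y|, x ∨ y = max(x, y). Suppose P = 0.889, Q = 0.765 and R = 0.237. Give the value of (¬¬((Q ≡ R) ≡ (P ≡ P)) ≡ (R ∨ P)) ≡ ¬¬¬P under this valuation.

Q ≡ R = 1 − |0.765 − 0.237| = 1 − 0.528 = 0.472
P ≡ P = 1 − |0.889 − 0.889| = 1 − 0.000 = 1.000
(Q ≡ R) ≡ (P ≡ P) = 1 − |0.472 − 1.000| = 1 − 0.528 = 0.472
¬((Q ≡ R) ≡ (P ≡ P)) = 1 − 0.472 = 0.528
¬¬((Q ≡ R) ≡ (P ≡ P)) = 1 − 0.528 = 0.472
R ∨ P = max(0.237, 0.889) = 0.889
¬¬((Q ≡ R) ≡ (P ≡ P)) ≡ (R ∨ P) = 1 − |0.472 − 0.889| = 1 − 0.417 = 0.583
¬P = 1 − 0.889 = 0.111
¬¬P = 1 − 0.111 = 0.889
¬¬¬P = 1 − 0.889 = 0.111
(¬¬((Q ≡ R) ≡ (P ≡ P)) ≡ (R ∨ P)) ≡ ¬¬¬P = 1 − |0.583 − 0.111| = 1 − 0.472 = 0.528

0.528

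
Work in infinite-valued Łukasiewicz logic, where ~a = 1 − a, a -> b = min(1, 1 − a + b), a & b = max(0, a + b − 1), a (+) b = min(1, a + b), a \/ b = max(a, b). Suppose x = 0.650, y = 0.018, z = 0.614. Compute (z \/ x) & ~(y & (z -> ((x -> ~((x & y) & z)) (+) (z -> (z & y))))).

z \/ x = max(0.614, 0.650) = 0.650
x & y = max(0, 0.650 + 0.018 − 1) = max(0, -0.332) = 0.000
(x & y) & z = max(0, 0.000 + 0.614 − 1) = max(0, -0.386) = 0.000
~((x & y) & z) = 1 − 0.000 = 1.000
x -> ~((x & y) & z) = min(1, 1 − 0.650 + 1.000) = min(1, 1.350) = 1.000
z & y = max(0, 0.614 + 0.018 − 1) = max(0, -0.368) = 0.000
z -> (z & y) = min(1, 1 − 0.614 + 0.000) = min(1, 0.386) = 0.386
(x -> ~((x & y) & z)) (+) (z -> (z & y)) = min(1, 1.000 + 0.386) = min(1, 1.386) = 1.000
z -> ((x -> ~((x & y) & z)) (+) (z -> (z & y))) = min(1, 1 − 0.614 + 1.000) = min(1, 1.386) = 1.000
y & (z -> ((x -> ~((x & y) & z)) (+) (z -> (z & y)))) = max(0, 0.018 + 1.000 − 1) = max(0, 0.018) = 0.018
~(y & (z -> ((x -> ~((x & y) & z)) (+) (z -> (z & y))))) = 1 − 0.018 = 0.982
(z \/ x) & ~(y & (z -> ((x -> ~((x & y) & z)) (+) (z -> (z & y))))) = max(0, 0.650 + 0.982 − 1) = max(0, 0.632) = 0.632

0.632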